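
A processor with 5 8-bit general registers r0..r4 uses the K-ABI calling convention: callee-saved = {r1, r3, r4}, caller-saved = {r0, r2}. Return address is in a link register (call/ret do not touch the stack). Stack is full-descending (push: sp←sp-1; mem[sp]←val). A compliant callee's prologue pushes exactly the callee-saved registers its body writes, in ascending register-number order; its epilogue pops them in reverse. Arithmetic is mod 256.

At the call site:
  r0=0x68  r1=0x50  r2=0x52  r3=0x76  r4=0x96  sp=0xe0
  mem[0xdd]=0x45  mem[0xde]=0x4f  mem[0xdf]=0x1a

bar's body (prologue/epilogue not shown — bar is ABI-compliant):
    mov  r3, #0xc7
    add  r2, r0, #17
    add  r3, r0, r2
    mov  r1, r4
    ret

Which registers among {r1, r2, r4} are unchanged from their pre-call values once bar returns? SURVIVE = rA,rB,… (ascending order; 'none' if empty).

prologue: push r1 -> mem[0xdf]=0x50, sp=0xdf
prologue: push r3 -> mem[0xde]=0x76, sp=0xde
body[0] mov  r3, #0xc7 -> r3=0xc7
body[1] add  r2, r0, #17 -> r2=0x79
body[2] add  r3, r0, r2 -> r3=0xe1
body[3] mov  r1, r4 -> r1=0x96
epilogue: pop r3=0x76, sp=0xdf
epilogue: pop r1=0x50, sp=0xe0
r1: callee-saved, written=True
r2: caller-saved, written=True
r4: callee-saved, written=False

SURVIVE = r1,r4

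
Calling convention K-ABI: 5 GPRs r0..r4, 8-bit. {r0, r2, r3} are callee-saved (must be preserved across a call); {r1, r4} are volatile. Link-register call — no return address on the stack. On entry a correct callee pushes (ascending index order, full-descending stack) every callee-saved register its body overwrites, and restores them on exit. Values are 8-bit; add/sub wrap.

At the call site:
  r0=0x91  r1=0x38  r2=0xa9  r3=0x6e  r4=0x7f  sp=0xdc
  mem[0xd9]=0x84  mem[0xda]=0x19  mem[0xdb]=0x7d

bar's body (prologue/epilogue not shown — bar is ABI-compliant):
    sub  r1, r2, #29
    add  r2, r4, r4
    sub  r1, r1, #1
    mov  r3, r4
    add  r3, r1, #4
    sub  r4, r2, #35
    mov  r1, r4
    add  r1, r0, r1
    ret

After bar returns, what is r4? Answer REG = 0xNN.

REG = 0xdb

prologue: push r2 -> mem[0xdb]=0xa9, sp=0xdb
prologue: push r3 -> mem[0xda]=0x6e, sp=0xda
body[0] sub  r1, r2, #29 -> r1=0x8c
body[1] add  r2, r4, r4 -> r2=0xfe
body[2] sub  r1, r1, #1 -> r1=0x8b
body[3] mov  r3, r4 -> r3=0x7f
body[4] add  r3, r1, #4 -> r3=0x8f
body[5] sub  r4, r2, #35 -> r4=0xdb
body[6] mov  r1, r4 -> r1=0xdb
body[7] add  r1, r0, r1 -> r1=0x6c
epilogue: pop r3=0x6e, sp=0xdb
epilogue: pop r2=0xa9, sp=0xdc
r4 is caller-saved -> body value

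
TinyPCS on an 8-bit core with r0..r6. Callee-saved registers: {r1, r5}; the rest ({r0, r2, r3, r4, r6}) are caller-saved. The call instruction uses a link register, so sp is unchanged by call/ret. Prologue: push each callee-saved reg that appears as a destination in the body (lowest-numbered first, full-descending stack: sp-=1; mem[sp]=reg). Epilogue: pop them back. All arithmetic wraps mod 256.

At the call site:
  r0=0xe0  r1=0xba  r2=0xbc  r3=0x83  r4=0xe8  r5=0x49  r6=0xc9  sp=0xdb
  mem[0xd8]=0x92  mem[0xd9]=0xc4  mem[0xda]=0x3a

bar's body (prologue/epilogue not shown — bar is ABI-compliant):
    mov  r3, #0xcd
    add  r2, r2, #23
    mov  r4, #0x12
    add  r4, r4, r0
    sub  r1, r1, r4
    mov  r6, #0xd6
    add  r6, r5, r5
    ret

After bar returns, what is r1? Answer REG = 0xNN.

REG = 0xba

prologue: push r1 -> mem[0xda]=0xba, sp=0xda
body[0] mov  r3, #0xcd -> r3=0xcd
body[1] add  r2, r2, #23 -> r2=0xd3
body[2] mov  r4, #0x12 -> r4=0x12
body[3] add  r4, r4, r0 -> r4=0xf2
body[4] sub  r1, r1, r4 -> r1=0xc8
body[5] mov  r6, #0xd6 -> r6=0xd6
body[6] add  r6, r5, r5 -> r6=0x92
epilogue: pop r1=0xba, sp=0xdb
r1 is callee-saved -> restored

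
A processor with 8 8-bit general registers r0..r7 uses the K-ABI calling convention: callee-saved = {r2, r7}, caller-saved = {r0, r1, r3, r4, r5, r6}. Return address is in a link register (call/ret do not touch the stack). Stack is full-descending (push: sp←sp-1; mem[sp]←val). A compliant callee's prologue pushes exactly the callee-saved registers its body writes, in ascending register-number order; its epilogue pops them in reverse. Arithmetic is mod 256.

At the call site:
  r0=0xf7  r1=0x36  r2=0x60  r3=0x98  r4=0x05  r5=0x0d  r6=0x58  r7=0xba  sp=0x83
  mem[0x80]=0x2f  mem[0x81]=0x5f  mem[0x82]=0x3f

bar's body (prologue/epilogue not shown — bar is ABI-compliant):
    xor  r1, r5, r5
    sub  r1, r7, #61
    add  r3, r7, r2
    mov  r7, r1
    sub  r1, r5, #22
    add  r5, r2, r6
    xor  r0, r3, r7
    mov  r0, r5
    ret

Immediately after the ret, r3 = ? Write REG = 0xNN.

REG = 0x1a

prologue: push r7 → mem[0x82]=0xba, sp=0x82
body[0] xor  r1, r5, r5 → r1=0x00
body[1] sub  r1, r7, #61 → r1=0x7d
body[2] add  r3, r7, r2 → r3=0x1a
body[3] mov  r7, r1 → r7=0x7d
body[4] sub  r1, r5, #22 → r1=0xf7
body[5] add  r5, r2, r6 → r5=0xb8
body[6] xor  r0, r3, r7 → r0=0x67
body[7] mov  r0, r5 → r0=0xb8
epilogue: pop r7=0xba, sp=0x83
r3 is caller-saved → body value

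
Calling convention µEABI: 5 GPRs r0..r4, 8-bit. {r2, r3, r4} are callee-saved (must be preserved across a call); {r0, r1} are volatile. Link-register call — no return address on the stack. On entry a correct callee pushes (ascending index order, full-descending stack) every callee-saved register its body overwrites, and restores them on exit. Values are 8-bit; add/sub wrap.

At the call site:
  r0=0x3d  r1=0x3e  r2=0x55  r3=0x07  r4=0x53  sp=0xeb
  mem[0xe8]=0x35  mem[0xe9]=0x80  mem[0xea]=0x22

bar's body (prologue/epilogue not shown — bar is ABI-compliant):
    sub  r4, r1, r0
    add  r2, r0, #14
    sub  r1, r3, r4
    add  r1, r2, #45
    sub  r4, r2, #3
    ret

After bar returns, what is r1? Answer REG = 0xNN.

REG = 0x78

prologue: push r2 → mem[0xea]=0x55, sp=0xea
prologue: push r4 → mem[0xe9]=0x53, sp=0xe9
body[0] sub  r4, r1, r0 → r4=0x01
body[1] add  r2, r0, #14 → r2=0x4b
body[2] sub  r1, r3, r4 → r1=0x06
body[3] add  r1, r2, #45 → r1=0x78
body[4] sub  r4, r2, #3 → r4=0x48
epilogue: pop r4=0x53, sp=0xea
epilogue: pop r2=0x55, sp=0xeb
r1 is caller-saved → body value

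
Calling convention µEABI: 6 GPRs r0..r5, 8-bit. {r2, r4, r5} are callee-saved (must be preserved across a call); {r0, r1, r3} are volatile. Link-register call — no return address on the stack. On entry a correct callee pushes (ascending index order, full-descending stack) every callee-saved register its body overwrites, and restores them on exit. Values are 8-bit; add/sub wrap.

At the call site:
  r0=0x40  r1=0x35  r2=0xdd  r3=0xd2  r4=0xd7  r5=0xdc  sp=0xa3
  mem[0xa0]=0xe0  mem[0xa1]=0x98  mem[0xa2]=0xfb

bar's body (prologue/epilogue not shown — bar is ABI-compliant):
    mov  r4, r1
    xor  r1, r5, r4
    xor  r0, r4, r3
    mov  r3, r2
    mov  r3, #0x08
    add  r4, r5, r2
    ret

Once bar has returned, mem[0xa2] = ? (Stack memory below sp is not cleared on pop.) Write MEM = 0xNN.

MEM = 0xd7

prologue: push r4 -> mem[0xa2]=0xd7, sp=0xa2
body[0] mov  r4, r1 -> r4=0x35
body[1] xor  r1, r5, r4 -> r1=0xe9
body[2] xor  r0, r4, r3 -> r0=0xe7
body[3] mov  r3, r2 -> r3=0xdd
body[4] mov  r3, #0x08 -> r3=0x08
body[5] add  r4, r5, r2 -> r4=0xb9
epilogue: pop r4=0xd7, sp=0xa3
prologue pushed ['r4'] at ['0xa2']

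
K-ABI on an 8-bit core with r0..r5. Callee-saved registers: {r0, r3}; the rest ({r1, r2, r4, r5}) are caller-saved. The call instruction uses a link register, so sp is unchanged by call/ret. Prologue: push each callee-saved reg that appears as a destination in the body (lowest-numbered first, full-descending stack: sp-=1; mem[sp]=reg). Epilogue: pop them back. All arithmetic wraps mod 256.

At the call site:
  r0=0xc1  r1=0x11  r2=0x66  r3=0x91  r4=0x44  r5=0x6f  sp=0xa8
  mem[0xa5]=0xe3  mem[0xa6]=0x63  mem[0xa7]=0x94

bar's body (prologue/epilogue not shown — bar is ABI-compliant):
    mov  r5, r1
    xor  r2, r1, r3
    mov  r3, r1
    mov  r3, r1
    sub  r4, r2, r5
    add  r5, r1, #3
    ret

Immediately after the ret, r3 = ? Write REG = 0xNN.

REG = 0x91

prologue: push r3 → mem[0xa7]=0x91, sp=0xa7
body[0] mov  r5, r1 → r5=0x11
body[1] xor  r2, r1, r3 → r2=0x80
body[2] mov  r3, r1 → r3=0x11
body[3] mov  r3, r1 → r3=0x11
body[4] sub  r4, r2, r5 → r4=0x6f
body[5] add  r5, r1, #3 → r5=0x14
epilogue: pop r3=0x91, sp=0xa8
r3 is callee-saved → restored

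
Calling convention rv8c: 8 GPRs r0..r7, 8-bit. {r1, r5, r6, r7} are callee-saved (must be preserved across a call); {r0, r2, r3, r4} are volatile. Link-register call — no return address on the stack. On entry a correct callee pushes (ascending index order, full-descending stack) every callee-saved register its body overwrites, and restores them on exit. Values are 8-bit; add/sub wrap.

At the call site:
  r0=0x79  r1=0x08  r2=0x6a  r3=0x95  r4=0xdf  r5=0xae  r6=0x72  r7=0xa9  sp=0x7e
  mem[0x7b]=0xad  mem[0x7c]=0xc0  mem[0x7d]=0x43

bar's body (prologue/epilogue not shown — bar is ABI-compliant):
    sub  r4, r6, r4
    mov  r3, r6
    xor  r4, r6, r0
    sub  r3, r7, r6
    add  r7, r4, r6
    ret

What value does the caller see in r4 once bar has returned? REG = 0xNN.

prologue: push r7 → mem[0x7d]=0xa9, sp=0x7d
body[0] sub  r4, r6, r4 → r4=0x93
body[1] mov  r3, r6 → r3=0x72
body[2] xor  r4, r6, r0 → r4=0x0b
body[3] sub  r3, r7, r6 → r3=0x37
body[4] add  r7, r4, r6 → r7=0x7d
epilogue: pop r7=0xa9, sp=0x7e
r4 is caller-saved → body value

REG = 0x0b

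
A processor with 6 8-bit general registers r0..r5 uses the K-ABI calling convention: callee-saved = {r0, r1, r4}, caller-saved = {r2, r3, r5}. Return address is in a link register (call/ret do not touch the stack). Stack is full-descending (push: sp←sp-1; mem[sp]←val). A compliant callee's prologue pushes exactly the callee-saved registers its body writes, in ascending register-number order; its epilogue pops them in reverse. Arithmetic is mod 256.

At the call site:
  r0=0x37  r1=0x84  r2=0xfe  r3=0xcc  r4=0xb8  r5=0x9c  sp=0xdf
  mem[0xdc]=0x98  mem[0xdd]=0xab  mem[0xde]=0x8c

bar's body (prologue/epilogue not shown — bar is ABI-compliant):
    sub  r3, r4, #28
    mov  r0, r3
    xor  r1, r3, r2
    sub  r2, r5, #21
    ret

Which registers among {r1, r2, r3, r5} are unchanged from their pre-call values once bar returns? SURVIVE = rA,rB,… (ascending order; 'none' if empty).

SURVIVE = r1,r5

prologue: push r0 → mem[0xde]=0x37, sp=0xde
prologue: push r1 → mem[0xdd]=0x84, sp=0xdd
body[0] sub  r3, r4, #28 → r3=0x9c
body[1] mov  r0, r3 → r0=0x9c
body[2] xor  r1, r3, r2 → r1=0x62
body[3] sub  r2, r5, #21 → r2=0x87
epilogue: pop r1=0x84, sp=0xde
epilogue: pop r0=0x37, sp=0xdf
r1: callee-saved, written=True
r2: caller-saved, written=True
r3: caller-saved, written=True
r5: caller-saved, written=False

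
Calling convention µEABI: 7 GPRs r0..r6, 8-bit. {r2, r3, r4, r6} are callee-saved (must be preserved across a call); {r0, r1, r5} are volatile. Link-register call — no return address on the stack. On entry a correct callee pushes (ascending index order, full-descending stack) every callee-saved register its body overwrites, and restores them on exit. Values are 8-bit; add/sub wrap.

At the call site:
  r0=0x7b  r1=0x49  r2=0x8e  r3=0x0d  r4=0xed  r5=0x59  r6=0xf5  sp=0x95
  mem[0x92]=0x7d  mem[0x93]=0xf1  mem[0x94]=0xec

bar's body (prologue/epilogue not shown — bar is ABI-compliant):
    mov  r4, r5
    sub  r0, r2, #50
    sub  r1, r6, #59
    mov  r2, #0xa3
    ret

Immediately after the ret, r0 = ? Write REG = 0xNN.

prologue: push r2 → mem[0x94]=0x8e, sp=0x94
prologue: push r4 → mem[0x93]=0xed, sp=0x93
body[0] mov  r4, r5 → r4=0x59
body[1] sub  r0, r2, #50 → r0=0x5c
body[2] sub  r1, r6, #59 → r1=0xba
body[3] mov  r2, #0xa3 → r2=0xa3
epilogue: pop r4=0xed, sp=0x94
epilogue: pop r2=0x8e, sp=0x95
r0 is caller-saved → body value

REG = 0x5c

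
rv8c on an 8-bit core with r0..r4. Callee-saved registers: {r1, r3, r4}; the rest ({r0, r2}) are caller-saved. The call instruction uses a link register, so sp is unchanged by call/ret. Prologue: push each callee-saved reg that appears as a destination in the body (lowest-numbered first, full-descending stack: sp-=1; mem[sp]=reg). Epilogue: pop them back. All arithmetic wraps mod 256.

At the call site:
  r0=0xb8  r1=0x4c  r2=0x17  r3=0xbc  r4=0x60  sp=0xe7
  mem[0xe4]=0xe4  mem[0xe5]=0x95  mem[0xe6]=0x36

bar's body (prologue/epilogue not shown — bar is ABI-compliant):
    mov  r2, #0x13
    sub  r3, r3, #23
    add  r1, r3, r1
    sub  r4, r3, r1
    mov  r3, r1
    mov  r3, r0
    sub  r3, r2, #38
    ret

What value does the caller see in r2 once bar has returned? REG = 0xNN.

REG = 0x13

prologue: push r1 → mem[0xe6]=0x4c, sp=0xe6
prologue: push r3 → mem[0xe5]=0xbc, sp=0xe5
prologue: push r4 → mem[0xe4]=0x60, sp=0xe4
body[0] mov  r2, #0x13 → r2=0x13
body[1] sub  r3, r3, #23 → r3=0xa5
body[2] add  r1, r3, r1 → r1=0xf1
body[3] sub  r4, r3, r1 → r4=0xb4
body[4] mov  r3, r1 → r3=0xf1
body[5] mov  r3, r0 → r3=0xb8
body[6] sub  r3, r2, #38 → r3=0xed
epilogue: pop r4=0x60, sp=0xe5
epilogue: pop r3=0xbc, sp=0xe6
epilogue: pop r1=0x4c, sp=0xe7
r2 is caller-saved → body value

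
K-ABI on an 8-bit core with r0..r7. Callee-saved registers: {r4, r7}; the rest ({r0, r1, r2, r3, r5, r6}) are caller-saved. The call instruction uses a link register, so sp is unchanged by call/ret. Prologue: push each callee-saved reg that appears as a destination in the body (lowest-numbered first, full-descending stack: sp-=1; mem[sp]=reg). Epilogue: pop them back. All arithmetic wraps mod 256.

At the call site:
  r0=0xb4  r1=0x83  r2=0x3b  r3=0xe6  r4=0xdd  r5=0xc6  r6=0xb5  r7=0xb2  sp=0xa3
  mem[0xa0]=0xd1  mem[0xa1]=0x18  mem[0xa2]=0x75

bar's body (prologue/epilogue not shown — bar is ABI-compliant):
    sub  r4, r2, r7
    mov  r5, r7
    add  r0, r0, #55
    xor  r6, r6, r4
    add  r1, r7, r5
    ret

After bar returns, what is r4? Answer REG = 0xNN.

REG = 0xdd

prologue: push r4 -> mem[0xa2]=0xdd, sp=0xa2
body[0] sub  r4, r2, r7 -> r4=0x89
body[1] mov  r5, r7 -> r5=0xb2
body[2] add  r0, r0, #55 -> r0=0xeb
body[3] xor  r6, r6, r4 -> r6=0x3c
body[4] add  r1, r7, r5 -> r1=0x64
epilogue: pop r4=0xdd, sp=0xa3
r4 is callee-saved -> restored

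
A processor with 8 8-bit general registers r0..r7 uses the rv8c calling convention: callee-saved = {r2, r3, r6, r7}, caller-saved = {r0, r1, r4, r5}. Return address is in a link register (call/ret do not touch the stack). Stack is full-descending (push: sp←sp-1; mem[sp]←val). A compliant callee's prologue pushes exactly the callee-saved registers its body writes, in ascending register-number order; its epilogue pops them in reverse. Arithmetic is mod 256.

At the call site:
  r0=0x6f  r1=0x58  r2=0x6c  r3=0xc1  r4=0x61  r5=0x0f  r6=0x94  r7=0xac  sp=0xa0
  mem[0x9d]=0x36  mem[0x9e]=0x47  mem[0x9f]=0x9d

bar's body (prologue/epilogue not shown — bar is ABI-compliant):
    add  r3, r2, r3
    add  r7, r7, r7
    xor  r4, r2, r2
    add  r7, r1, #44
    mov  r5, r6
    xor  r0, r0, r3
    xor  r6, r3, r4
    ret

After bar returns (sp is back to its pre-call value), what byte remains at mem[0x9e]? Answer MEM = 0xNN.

prologue: push r3 -> mem[0x9f]=0xc1, sp=0x9f
prologue: push r6 -> mem[0x9e]=0x94, sp=0x9e
prologue: push r7 -> mem[0x9d]=0xac, sp=0x9d
body[0] add  r3, r2, r3 -> r3=0x2d
body[1] add  r7, r7, r7 -> r7=0x58
body[2] xor  r4, r2, r2 -> r4=0x00
body[3] add  r7, r1, #44 -> r7=0x84
body[4] mov  r5, r6 -> r5=0x94
body[5] xor  r0, r0, r3 -> r0=0x42
body[6] xor  r6, r3, r4 -> r6=0x2d
epilogue: pop r7=0xac, sp=0x9e
epilogue: pop r6=0x94, sp=0x9f
epilogue: pop r3=0xc1, sp=0xa0
prologue pushed ['r3', 'r6', 'r7'] at ['0x9f', '0x9e', '0x9d']

MEM = 0x94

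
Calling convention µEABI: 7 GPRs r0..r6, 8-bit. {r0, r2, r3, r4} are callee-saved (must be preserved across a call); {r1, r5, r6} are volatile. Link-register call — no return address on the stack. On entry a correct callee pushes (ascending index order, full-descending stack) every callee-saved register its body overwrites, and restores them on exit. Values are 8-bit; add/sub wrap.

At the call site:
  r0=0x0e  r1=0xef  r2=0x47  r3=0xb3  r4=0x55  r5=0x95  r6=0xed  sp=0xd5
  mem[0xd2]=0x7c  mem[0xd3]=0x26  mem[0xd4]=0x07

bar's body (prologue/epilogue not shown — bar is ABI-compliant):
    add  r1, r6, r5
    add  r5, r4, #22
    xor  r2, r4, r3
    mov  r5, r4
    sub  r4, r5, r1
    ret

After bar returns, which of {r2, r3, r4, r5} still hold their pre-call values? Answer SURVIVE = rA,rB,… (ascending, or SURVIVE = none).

prologue: push r2 -> mem[0xd4]=0x47, sp=0xd4
prologue: push r4 -> mem[0xd3]=0x55, sp=0xd3
body[0] add  r1, r6, r5 -> r1=0x82
body[1] add  r5, r4, #22 -> r5=0x6b
body[2] xor  r2, r4, r3 -> r2=0xe6
body[3] mov  r5, r4 -> r5=0x55
body[4] sub  r4, r5, r1 -> r4=0xd3
epilogue: pop r4=0x55, sp=0xd4
epilogue: pop r2=0x47, sp=0xd5
r2: callee-saved, written=True
r3: callee-saved, written=False
r4: callee-saved, written=True
r5: caller-saved, written=True

SURVIVE = r2,r3,r4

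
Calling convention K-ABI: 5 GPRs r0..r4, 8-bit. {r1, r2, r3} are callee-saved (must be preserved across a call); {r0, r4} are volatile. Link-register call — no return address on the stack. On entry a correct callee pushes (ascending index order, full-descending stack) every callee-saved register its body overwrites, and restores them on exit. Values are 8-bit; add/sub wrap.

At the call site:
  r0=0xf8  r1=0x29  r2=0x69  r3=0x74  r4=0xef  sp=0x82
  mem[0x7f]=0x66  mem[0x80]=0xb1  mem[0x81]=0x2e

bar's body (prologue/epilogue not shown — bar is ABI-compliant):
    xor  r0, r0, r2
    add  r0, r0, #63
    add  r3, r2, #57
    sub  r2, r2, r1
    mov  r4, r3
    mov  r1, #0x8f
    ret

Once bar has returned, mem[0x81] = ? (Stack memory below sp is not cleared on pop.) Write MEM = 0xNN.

prologue: push r1 → mem[0x81]=0x29, sp=0x81
prologue: push r2 → mem[0x80]=0x69, sp=0x80
prologue: push r3 → mem[0x7f]=0x74, sp=0x7f
body[0] xor  r0, r0, r2 → r0=0x91
body[1] add  r0, r0, #63 → r0=0xd0
body[2] add  r3, r2, #57 → r3=0xa2
body[3] sub  r2, r2, r1 → r2=0x40
body[4] mov  r4, r3 → r4=0xa2
body[5] mov  r1, #0x8f → r1=0x8f
epilogue: pop r3=0x74, sp=0x80
epilogue: pop r2=0x69, sp=0x81
epilogue: pop r1=0x29, sp=0x82
prologue pushed ['r1', 'r2', 'r3'] at ['0x81', '0x80', '0x7f']

MEM = 0x29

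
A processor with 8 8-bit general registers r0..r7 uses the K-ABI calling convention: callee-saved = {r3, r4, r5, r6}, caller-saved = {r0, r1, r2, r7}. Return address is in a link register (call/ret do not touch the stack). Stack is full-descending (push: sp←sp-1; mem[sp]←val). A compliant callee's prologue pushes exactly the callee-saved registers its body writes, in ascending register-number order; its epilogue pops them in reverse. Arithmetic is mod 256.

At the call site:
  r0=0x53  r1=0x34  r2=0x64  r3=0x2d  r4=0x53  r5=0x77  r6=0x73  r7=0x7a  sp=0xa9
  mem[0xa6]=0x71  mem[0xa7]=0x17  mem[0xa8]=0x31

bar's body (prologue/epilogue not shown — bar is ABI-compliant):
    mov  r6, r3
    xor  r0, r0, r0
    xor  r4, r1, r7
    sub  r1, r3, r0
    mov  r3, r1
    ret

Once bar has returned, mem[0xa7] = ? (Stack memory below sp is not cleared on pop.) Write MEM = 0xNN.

prologue: push r3 → mem[0xa8]=0x2d, sp=0xa8
prologue: push r4 → mem[0xa7]=0x53, sp=0xa7
prologue: push r6 → mem[0xa6]=0x73, sp=0xa6
body[0] mov  r6, r3 → r6=0x2d
body[1] xor  r0, r0, r0 → r0=0x00
body[2] xor  r4, r1, r7 → r4=0x4e
body[3] sub  r1, r3, r0 → r1=0x2d
body[4] mov  r3, r1 → r3=0x2d
epilogue: pop r6=0x73, sp=0xa7
epilogue: pop r4=0x53, sp=0xa8
epilogue: pop r3=0x2d, sp=0xa9
prologue pushed ['r3', 'r4', 'r6'] at ['0xa8', '0xa7', '0xa6']

MEM = 0x53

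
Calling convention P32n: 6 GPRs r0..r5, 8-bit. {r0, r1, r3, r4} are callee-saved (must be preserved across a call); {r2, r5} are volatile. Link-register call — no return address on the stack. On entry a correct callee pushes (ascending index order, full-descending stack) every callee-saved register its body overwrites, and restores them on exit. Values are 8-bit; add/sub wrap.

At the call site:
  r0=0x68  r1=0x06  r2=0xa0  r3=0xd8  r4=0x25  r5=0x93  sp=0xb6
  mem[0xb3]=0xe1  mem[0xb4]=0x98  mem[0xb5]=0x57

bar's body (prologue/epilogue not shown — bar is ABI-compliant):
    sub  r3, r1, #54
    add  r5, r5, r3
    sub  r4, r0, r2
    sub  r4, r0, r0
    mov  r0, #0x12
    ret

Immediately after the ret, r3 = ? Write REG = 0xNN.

prologue: push r0 -> mem[0xb5]=0x68, sp=0xb5
prologue: push r3 -> mem[0xb4]=0xd8, sp=0xb4
prologue: push r4 -> mem[0xb3]=0x25, sp=0xb3
body[0] sub  r3, r1, #54 -> r3=0xd0
body[1] add  r5, r5, r3 -> r5=0x63
body[2] sub  r4, r0, r2 -> r4=0xc8
body[3] sub  r4, r0, r0 -> r4=0x00
body[4] mov  r0, #0x12 -> r0=0x12
epilogue: pop r4=0x25, sp=0xb4
epilogue: pop r3=0xd8, sp=0xb5
epilogue: pop r0=0x68, sp=0xb6
r3 is callee-saved -> restored

REG = 0xd8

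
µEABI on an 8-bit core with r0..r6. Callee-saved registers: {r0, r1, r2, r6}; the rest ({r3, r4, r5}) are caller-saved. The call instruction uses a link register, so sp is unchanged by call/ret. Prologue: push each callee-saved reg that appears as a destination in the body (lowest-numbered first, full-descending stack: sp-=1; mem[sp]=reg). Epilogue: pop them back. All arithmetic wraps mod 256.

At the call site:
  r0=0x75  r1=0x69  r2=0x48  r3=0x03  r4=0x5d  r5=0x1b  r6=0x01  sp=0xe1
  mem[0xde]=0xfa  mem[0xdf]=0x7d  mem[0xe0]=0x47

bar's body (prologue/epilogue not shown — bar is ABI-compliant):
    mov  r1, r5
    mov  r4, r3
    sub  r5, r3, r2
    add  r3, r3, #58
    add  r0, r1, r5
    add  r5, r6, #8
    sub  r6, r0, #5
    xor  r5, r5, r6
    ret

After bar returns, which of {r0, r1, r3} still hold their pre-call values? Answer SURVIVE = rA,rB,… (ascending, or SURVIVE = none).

SURVIVE = r0,r1

prologue: push r0 → mem[0xe0]=0x75, sp=0xe0
prologue: push r1 → mem[0xdf]=0x69, sp=0xdf
prologue: push r6 → mem[0xde]=0x01, sp=0xde
body[0] mov  r1, r5 → r1=0x1b
body[1] mov  r4, r3 → r4=0x03
body[2] sub  r5, r3, r2 → r5=0xbb
body[3] add  r3, r3, #58 → r3=0x3d
body[4] add  r0, r1, r5 → r0=0xd6
body[5] add  r5, r6, #8 → r5=0x09
body[6] sub  r6, r0, #5 → r6=0xd1
body[7] xor  r5, r5, r6 → r5=0xd8
epilogue: pop r6=0x01, sp=0xdf
epilogue: pop r1=0x69, sp=0xe0
epilogue: pop r0=0x75, sp=0xe1
r0: callee-saved, written=True
r1: callee-saved, written=True
r3: caller-saved, written=True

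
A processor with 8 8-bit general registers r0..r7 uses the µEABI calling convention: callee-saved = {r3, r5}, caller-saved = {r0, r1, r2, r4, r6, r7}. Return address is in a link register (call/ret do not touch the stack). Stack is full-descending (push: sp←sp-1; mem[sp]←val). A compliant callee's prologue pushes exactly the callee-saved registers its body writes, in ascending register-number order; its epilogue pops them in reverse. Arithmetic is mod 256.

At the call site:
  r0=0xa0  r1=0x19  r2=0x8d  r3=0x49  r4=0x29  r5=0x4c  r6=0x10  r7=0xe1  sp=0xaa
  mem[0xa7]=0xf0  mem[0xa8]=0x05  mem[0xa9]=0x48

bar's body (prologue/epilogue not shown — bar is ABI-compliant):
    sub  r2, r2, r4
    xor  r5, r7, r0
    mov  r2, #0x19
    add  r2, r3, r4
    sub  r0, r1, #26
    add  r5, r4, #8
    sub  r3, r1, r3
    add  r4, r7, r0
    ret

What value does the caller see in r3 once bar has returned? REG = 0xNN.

REG = 0x49

prologue: push r3 → mem[0xa9]=0x49, sp=0xa9
prologue: push r5 → mem[0xa8]=0x4c, sp=0xa8
body[0] sub  r2, r2, r4 → r2=0x64
body[1] xor  r5, r7, r0 → r5=0x41
body[2] mov  r2, #0x19 → r2=0x19
body[3] add  r2, r3, r4 → r2=0x72
body[4] sub  r0, r1, #26 → r0=0xff
body[5] add  r5, r4, #8 → r5=0x31
body[6] sub  r3, r1, r3 → r3=0xd0
body[7] add  r4, r7, r0 → r4=0xe0
epilogue: pop r5=0x4c, sp=0xa9
epilogue: pop r3=0x49, sp=0xaa
r3 is callee-saved → restored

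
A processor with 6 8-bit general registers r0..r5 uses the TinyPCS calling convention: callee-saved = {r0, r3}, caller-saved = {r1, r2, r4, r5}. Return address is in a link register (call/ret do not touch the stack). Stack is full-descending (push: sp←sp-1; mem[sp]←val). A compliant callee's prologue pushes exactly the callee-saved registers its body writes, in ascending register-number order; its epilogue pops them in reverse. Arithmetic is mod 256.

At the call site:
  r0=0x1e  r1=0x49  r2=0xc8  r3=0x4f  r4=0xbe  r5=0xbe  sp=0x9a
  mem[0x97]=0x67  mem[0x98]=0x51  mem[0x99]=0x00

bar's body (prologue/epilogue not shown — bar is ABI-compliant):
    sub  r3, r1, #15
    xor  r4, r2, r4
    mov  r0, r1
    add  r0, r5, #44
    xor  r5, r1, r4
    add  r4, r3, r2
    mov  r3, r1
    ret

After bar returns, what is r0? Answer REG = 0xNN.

REG = 0x1e

prologue: push r0 → mem[0x99]=0x1e, sp=0x99
prologue: push r3 → mem[0x98]=0x4f, sp=0x98
body[0] sub  r3, r1, #15 → r3=0x3a
body[1] xor  r4, r2, r4 → r4=0x76
body[2] mov  r0, r1 → r0=0x49
body[3] add  r0, r5, #44 → r0=0xea
body[4] xor  r5, r1, r4 → r5=0x3f
body[5] add  r4, r3, r2 → r4=0x02
body[6] mov  r3, r1 → r3=0x49
epilogue: pop r3=0x4f, sp=0x99
epilogue: pop r0=0x1e, sp=0x9a
r0 is callee-saved → restored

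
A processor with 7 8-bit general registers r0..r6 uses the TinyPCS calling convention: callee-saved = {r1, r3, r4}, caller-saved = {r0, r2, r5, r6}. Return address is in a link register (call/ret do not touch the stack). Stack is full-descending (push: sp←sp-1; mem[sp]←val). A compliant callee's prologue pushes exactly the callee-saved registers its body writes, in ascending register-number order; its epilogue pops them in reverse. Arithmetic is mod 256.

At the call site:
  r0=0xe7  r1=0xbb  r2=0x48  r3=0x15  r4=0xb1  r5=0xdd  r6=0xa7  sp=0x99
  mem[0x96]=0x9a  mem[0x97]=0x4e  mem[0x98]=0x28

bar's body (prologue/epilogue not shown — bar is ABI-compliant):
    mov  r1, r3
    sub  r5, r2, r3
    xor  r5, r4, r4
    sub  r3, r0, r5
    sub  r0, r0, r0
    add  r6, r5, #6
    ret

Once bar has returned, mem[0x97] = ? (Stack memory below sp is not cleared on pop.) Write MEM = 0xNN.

prologue: push r1 → mem[0x98]=0xbb, sp=0x98
prologue: push r3 → mem[0x97]=0x15, sp=0x97
body[0] mov  r1, r3 → r1=0x15
body[1] sub  r5, r2, r3 → r5=0x33
body[2] xor  r5, r4, r4 → r5=0x00
body[3] sub  r3, r0, r5 → r3=0xe7
body[4] sub  r0, r0, r0 → r0=0x00
body[5] add  r6, r5, #6 → r6=0x06
epilogue: pop r3=0x15, sp=0x98
epilogue: pop r1=0xbb, sp=0x99
prologue pushed ['r1', 'r3'] at ['0x98', '0x97']

MEM = 0x15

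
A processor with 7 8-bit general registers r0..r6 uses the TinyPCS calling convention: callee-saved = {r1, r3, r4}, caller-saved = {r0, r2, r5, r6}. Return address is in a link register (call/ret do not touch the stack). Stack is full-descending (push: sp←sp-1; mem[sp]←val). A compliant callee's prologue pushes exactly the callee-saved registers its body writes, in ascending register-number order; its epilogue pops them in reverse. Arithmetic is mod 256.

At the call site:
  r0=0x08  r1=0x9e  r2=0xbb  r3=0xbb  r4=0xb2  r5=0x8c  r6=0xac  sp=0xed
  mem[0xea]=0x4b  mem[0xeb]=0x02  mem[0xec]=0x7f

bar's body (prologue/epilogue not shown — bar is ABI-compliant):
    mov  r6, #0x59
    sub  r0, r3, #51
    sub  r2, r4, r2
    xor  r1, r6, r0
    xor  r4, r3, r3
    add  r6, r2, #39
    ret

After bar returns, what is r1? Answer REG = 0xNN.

REG = 0x9e

prologue: push r1 → mem[0xec]=0x9e, sp=0xec
prologue: push r4 → mem[0xeb]=0xb2, sp=0xeb
body[0] mov  r6, #0x59 → r6=0x59
body[1] sub  r0, r3, #51 → r0=0x88
body[2] sub  r2, r4, r2 → r2=0xf7
body[3] xor  r1, r6, r0 → r1=0xd1
body[4] xor  r4, r3, r3 → r4=0x00
body[5] add  r6, r2, #39 → r6=0x1e
epilogue: pop r4=0xb2, sp=0xec
epilogue: pop r1=0x9e, sp=0xed
r1 is callee-saved → restored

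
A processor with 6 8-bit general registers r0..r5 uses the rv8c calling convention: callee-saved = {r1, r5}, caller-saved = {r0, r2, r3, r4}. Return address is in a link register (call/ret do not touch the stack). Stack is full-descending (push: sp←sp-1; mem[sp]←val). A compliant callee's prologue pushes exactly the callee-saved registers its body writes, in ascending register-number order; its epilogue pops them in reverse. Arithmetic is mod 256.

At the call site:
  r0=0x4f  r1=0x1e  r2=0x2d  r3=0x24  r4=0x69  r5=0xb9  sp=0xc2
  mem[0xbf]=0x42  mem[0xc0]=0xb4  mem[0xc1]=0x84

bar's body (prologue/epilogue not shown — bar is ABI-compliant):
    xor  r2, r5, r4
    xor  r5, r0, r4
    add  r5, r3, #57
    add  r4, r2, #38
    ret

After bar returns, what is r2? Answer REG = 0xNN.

prologue: push r5 -> mem[0xc1]=0xb9, sp=0xc1
body[0] xor  r2, r5, r4 -> r2=0xd0
body[1] xor  r5, r0, r4 -> r5=0x26
body[2] add  r5, r3, #57 -> r5=0x5d
body[3] add  r4, r2, #38 -> r4=0xf6
epilogue: pop r5=0xb9, sp=0xc2
r2 is caller-saved -> body value

REG = 0xd0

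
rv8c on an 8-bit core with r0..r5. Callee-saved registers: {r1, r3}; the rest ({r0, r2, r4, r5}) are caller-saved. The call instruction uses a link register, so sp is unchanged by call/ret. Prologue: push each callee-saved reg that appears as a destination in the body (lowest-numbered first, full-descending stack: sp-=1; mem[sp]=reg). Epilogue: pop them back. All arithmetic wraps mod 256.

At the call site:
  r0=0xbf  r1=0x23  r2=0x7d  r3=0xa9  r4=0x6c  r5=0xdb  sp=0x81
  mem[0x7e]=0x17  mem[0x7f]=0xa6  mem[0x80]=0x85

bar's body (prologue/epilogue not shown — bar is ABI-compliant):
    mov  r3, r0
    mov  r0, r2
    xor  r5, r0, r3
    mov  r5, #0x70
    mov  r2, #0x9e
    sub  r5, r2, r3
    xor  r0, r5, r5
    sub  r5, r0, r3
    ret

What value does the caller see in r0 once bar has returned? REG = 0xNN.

REG = 0x00

prologue: push r3 -> mem[0x80]=0xa9, sp=0x80
body[0] mov  r3, r0 -> r3=0xbf
body[1] mov  r0, r2 -> r0=0x7d
body[2] xor  r5, r0, r3 -> r5=0xc2
body[3] mov  r5, #0x70 -> r5=0x70
body[4] mov  r2, #0x9e -> r2=0x9e
body[5] sub  r5, r2, r3 -> r5=0xdf
body[6] xor  r0, r5, r5 -> r0=0x00
body[7] sub  r5, r0, r3 -> r5=0x41
epilogue: pop r3=0xa9, sp=0x81
r0 is caller-saved -> body value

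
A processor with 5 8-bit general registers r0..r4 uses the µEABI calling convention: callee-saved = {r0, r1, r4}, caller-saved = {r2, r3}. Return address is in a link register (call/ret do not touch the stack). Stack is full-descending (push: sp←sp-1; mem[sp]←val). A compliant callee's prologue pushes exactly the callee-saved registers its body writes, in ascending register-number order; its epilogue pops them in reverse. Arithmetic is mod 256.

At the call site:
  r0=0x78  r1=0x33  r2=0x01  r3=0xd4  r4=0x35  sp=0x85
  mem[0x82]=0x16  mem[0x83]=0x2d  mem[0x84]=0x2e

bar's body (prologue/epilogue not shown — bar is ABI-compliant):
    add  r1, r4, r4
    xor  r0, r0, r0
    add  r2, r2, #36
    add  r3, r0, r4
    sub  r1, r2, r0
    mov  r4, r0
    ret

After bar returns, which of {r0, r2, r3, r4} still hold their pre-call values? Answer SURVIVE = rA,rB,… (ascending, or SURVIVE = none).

SURVIVE = r0,r4

prologue: push r0 → mem[0x84]=0x78, sp=0x84
prologue: push r1 → mem[0x83]=0x33, sp=0x83
prologue: push r4 → mem[0x82]=0x35, sp=0x82
body[0] add  r1, r4, r4 → r1=0x6a
body[1] xor  r0, r0, r0 → r0=0x00
body[2] add  r2, r2, #36 → r2=0x25
body[3] add  r3, r0, r4 → r3=0x35
body[4] sub  r1, r2, r0 → r1=0x25
body[5] mov  r4, r0 → r4=0x00
epilogue: pop r4=0x35, sp=0x83
epilogue: pop r1=0x33, sp=0x84
epilogue: pop r0=0x78, sp=0x85
r0: callee-saved, written=True
r2: caller-saved, written=True
r3: caller-saved, written=True
r4: callee-saved, written=True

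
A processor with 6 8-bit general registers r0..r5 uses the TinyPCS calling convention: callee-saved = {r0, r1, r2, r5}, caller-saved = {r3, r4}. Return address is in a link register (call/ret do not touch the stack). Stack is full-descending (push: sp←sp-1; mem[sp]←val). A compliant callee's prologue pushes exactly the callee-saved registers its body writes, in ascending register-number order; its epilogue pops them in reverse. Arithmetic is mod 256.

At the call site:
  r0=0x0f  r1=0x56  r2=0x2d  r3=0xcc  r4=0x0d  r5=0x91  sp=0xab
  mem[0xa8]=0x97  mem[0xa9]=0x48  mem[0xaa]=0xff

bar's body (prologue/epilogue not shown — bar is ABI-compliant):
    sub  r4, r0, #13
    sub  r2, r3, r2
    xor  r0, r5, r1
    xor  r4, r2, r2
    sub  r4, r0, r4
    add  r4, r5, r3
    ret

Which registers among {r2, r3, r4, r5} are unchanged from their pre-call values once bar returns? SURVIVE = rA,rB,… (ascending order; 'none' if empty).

prologue: push r0 -> mem[0xaa]=0x0f, sp=0xaa
prologue: push r2 -> mem[0xa9]=0x2d, sp=0xa9
body[0] sub  r4, r0, #13 -> r4=0x02
body[1] sub  r2, r3, r2 -> r2=0x9f
body[2] xor  r0, r5, r1 -> r0=0xc7
body[3] xor  r4, r2, r2 -> r4=0x00
body[4] sub  r4, r0, r4 -> r4=0xc7
body[5] add  r4, r5, r3 -> r4=0x5d
epilogue: pop r2=0x2d, sp=0xaa
epilogue: pop r0=0x0f, sp=0xab
r2: callee-saved, written=True
r3: caller-saved, written=False
r4: caller-saved, written=True
r5: callee-saved, written=False

SURVIVE = r2,r3,r5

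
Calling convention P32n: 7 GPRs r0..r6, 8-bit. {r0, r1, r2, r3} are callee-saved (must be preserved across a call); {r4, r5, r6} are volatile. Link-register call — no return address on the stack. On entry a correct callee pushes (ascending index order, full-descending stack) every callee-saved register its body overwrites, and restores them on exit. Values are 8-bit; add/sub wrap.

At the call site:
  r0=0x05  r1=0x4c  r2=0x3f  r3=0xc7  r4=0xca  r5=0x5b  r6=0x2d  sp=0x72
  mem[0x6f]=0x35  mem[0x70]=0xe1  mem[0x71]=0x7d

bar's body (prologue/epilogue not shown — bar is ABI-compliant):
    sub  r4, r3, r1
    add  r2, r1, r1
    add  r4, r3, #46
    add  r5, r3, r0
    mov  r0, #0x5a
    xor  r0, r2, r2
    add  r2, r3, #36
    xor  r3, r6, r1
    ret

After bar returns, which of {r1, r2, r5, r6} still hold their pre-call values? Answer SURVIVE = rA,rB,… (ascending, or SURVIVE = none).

prologue: push r0 -> mem[0x71]=0x05, sp=0x71
prologue: push r2 -> mem[0x70]=0x3f, sp=0x70
prologue: push r3 -> mem[0x6f]=0xc7, sp=0x6f
body[0] sub  r4, r3, r1 -> r4=0x7b
body[1] add  r2, r1, r1 -> r2=0x98
body[2] add  r4, r3, #46 -> r4=0xf5
body[3] add  r5, r3, r0 -> r5=0xcc
body[4] mov  r0, #0x5a -> r0=0x5a
body[5] xor  r0, r2, r2 -> r0=0x00
body[6] add  r2, r3, #36 -> r2=0xeb
body[7] xor  r3, r6, r1 -> r3=0x61
epilogue: pop r3=0xc7, sp=0x70
epilogue: pop r2=0x3f, sp=0x71
epilogue: pop r0=0x05, sp=0x72
r1: callee-saved, written=False
r2: callee-saved, written=True
r5: caller-saved, written=True
r6: caller-saved, written=False

SURVIVE = r1,r2,r6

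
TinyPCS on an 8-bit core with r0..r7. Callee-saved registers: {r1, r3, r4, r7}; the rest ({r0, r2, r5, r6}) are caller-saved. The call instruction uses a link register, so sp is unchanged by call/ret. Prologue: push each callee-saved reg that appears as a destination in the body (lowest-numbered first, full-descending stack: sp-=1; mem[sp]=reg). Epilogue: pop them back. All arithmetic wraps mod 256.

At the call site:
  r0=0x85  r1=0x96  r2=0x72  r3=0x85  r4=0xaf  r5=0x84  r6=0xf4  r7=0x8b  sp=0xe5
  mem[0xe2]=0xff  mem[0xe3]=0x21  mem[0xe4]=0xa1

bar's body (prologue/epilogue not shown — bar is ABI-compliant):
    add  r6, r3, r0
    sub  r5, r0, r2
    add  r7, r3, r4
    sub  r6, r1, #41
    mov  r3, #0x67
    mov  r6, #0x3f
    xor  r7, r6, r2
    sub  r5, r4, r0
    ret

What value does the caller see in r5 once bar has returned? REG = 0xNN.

REG = 0x2a

prologue: push r3 → mem[0xe4]=0x85, sp=0xe4
prologue: push r7 → mem[0xe3]=0x8b, sp=0xe3
body[0] add  r6, r3, r0 → r6=0x0a
body[1] sub  r5, r0, r2 → r5=0x13
body[2] add  r7, r3, r4 → r7=0x34
body[3] sub  r6, r1, #41 → r6=0x6d
body[4] mov  r3, #0x67 → r3=0x67
body[5] mov  r6, #0x3f → r6=0x3f
body[6] xor  r7, r6, r2 → r7=0x4d
body[7] sub  r5, r4, r0 → r5=0x2a
epilogue: pop r7=0x8b, sp=0xe4
epilogue: pop r3=0x85, sp=0xe5
r5 is caller-saved → body value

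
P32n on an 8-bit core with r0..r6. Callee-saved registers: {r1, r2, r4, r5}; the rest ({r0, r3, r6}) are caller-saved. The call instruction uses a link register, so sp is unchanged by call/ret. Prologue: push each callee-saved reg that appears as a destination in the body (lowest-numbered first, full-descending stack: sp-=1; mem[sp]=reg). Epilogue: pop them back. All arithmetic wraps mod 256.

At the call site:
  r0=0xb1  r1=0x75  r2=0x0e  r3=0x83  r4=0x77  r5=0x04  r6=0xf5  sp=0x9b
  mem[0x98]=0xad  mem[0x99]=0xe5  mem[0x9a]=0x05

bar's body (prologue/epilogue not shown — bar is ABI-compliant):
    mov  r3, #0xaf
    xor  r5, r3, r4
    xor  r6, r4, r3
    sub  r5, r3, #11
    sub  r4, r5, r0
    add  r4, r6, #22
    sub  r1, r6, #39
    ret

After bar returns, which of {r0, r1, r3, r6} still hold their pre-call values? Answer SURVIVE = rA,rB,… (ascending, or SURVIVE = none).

prologue: push r1 → mem[0x9a]=0x75, sp=0x9a
prologue: push r4 → mem[0x99]=0x77, sp=0x99
prologue: push r5 → mem[0x98]=0x04, sp=0x98
body[0] mov  r3, #0xaf → r3=0xaf
body[1] xor  r5, r3, r4 → r5=0xd8
body[2] xor  r6, r4, r3 → r6=0xd8
body[3] sub  r5, r3, #11 → r5=0xa4
body[4] sub  r4, r5, r0 → r4=0xf3
body[5] add  r4, r6, #22 → r4=0xee
body[6] sub  r1, r6, #39 → r1=0xb1
epilogue: pop r5=0x04, sp=0x99
epilogue: pop r4=0x77, sp=0x9a
epilogue: pop r1=0x75, sp=0x9b
r0: caller-saved, written=False
r1: callee-saved, written=True
r3: caller-saved, written=True
r6: caller-saved, written=True

SURVIVE = r0,r1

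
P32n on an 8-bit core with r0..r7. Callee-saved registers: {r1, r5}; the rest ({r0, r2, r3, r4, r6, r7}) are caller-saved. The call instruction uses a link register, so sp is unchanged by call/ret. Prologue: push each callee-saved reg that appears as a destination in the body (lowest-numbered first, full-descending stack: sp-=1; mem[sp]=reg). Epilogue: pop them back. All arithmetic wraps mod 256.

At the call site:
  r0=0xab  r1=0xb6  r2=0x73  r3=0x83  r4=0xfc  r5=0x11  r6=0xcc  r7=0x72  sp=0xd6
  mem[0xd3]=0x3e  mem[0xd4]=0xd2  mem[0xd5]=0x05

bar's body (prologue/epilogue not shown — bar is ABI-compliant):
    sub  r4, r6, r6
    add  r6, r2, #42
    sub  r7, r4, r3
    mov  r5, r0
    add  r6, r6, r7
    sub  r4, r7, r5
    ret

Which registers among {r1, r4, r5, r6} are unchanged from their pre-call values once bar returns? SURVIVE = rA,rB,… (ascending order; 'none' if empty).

SURVIVE = r1,r5

prologue: push r5 -> mem[0xd5]=0x11, sp=0xd5
body[0] sub  r4, r6, r6 -> r4=0x00
body[1] add  r6, r2, #42 -> r6=0x9d
body[2] sub  r7, r4, r3 -> r7=0x7d
body[3] mov  r5, r0 -> r5=0xab
body[4] add  r6, r6, r7 -> r6=0x1a
body[5] sub  r4, r7, r5 -> r4=0xd2
epilogue: pop r5=0x11, sp=0xd6
r1: callee-saved, written=False
r4: caller-saved, written=True
r5: callee-saved, written=True
r6: caller-saved, written=True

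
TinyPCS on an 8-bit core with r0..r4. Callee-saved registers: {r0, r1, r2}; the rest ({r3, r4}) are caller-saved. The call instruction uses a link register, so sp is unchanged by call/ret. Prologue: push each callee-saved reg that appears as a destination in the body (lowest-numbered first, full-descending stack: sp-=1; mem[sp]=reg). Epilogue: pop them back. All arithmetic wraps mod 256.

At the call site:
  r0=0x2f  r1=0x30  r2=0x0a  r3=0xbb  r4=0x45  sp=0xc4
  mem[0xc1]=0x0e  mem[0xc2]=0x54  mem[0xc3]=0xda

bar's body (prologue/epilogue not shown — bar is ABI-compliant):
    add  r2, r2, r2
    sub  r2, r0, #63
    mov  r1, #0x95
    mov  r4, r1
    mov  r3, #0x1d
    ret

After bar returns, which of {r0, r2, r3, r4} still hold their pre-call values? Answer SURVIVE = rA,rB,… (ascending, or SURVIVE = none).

SURVIVE = r0,r2

prologue: push r1 → mem[0xc3]=0x30, sp=0xc3
prologue: push r2 → mem[0xc2]=0x0a, sp=0xc2
body[0] add  r2, r2, r2 → r2=0x14
body[1] sub  r2, r0, #63 → r2=0xf0
body[2] mov  r1, #0x95 → r1=0x95
body[3] mov  r4, r1 → r4=0x95
body[4] mov  r3, #0x1d → r3=0x1d
epilogue: pop r2=0x0a, sp=0xc3
epilogue: pop r1=0x30, sp=0xc4
r0: callee-saved, written=False
r2: callee-saved, written=True
r3: caller-saved, written=True
r4: caller-saved, written=True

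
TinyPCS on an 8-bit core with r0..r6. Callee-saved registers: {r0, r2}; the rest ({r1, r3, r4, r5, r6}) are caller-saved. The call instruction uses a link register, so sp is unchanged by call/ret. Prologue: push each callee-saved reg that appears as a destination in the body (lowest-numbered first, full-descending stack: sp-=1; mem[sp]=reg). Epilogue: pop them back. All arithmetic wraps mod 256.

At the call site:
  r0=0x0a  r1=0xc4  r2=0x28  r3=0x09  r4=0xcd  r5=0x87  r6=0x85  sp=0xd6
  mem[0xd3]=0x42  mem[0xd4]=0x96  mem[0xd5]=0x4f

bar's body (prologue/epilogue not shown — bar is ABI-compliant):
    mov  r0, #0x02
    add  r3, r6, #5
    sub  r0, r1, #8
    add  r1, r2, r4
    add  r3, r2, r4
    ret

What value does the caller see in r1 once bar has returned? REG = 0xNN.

prologue: push r0 → mem[0xd5]=0x0a, sp=0xd5
body[0] mov  r0, #0x02 → r0=0x02
body[1] add  r3, r6, #5 → r3=0x8a
body[2] sub  r0, r1, #8 → r0=0xbc
body[3] add  r1, r2, r4 → r1=0xf5
body[4] add  r3, r2, r4 → r3=0xf5
epilogue: pop r0=0x0a, sp=0xd6
r1 is caller-saved → body value

REG = 0xf5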